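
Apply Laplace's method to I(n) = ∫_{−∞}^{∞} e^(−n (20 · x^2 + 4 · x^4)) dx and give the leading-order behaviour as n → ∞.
I(n) ~ sqrt(π/(20n))

φ(x) = 20 · x^2 + 4 · x^4 has its unique global minimum at x* = 0 (since φ'(x) = 40x + 16x^3 = 0 only at x = 0 for real x with both coefficients positive, and φ → ∞ as |x| → ∞). At x* = 0, φ(0) = 0 and φ''(0) = 40. Laplace's method then gives
  I(n) ~ sqrt(2π / (n · φ''(0))) · e^(−n φ(0)) = sqrt(2π / (40n)) = sqrt(π/(20n)).
The 4 · x^4 term contributes only at subleading order (an O(1/n) relative correction).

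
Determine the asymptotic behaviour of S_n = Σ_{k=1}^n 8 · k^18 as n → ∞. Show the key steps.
S_n ~ 8 · n^19 / 19

By integral comparison (Euler-Maclaurin), Σ_{k=1}^n 8 · k^18 = 8 · ∫_0^n x^18 dx + O(n^18) = 8 · n^19/19 + O(n^18). (Equivalently, Faulhaber's formula gives the same leading term.)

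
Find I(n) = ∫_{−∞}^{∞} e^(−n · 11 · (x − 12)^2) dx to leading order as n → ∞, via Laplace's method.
I(n) = sqrt(π/(11n))

Here φ(x) = 11 · (x − 12)^2 has its unique minimum at x* = 12 with φ(x*) = 0 and φ''(x*) = 22. Laplace's method gives
  I(n) ~ e^(−n φ(x*)) · sqrt(2π / (n · φ''(x*))) = sqrt(2π / (22n)) = sqrt(π/(11n)).
This is exact: substituting u = (x − 12)·sqrt(11n) gives I(n) = (1/sqrt(11n)) ∫_{−∞}^{∞} e^(−u^2) du = sqrt(π/(11n)).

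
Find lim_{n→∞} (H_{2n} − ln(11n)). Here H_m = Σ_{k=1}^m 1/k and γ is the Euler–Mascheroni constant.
lim = ln(2/11) + γ

By Euler-Maclaurin, H_m = ln m + γ + O(1/m). So
  H_{2n} − ln(11n) = ln(2n) + γ − ln(11n) + O(1/n)
                       = ln(2/11) + γ + O(1/n).
Hence the limit is ln(2/11) + γ.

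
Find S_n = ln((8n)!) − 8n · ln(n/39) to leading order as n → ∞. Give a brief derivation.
S_n ~ 8n · (ln 312 − 1) + O(ln n)

Stirling: ln((8n)!) = 8n ln(8n) − 8n + O(ln n).
  S_n = 8n ln(8n) − 8n − 8n ln(n/39) + O(ln n)
      = 8n ln(8n) − 8n ln n + 8n ln 39 − 8n + O(ln n)
      = 8n ln 8 + 8n ln 39 − 8n + O(ln n)
      = 8n (ln 312 − 1) + O(ln n).
Numerically ln(312) − 1 ≈ 4.7430.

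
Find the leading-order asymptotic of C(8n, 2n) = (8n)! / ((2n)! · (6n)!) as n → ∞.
C(8n, 2n) ~ (256/27)^(2n) · sqrt(2/(3π·2n))

Write N = 2n. Apply Stirling to each factorial:
  (4N)! ~ sqrt(2π·4N) · (4N/e)^(4N),
  N! ~ sqrt(2π N) · (N/e)^N,
  (3N)! ~ sqrt(2π·3N) · (3N/e)^(3N).
The exponential factors combine to (4N)^(4N) / (N^N · (3N)^(3N)) = 4^(4N)/3^(3N) = (4^4/3^3)^N = (256/27)^N.
The square-root prefactors combine to sqrt(2π·4N) / (sqrt(2π N)·sqrt(2π·3N)) = sqrt(4 / (2π·3·N)) = sqrt(2/(3π·2n)).
Substituting N = 2n: C(8n, 2n) ~ (256/27)^(2n) · sqrt(2/(3π·2n)).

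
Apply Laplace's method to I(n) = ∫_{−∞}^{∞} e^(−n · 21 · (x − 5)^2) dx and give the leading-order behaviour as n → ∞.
I(n) = sqrt(π/(21n))

Here φ(x) = 21 · (x − 5)^2 has its unique minimum at x* = 5 with φ(x*) = 0 and φ''(x*) = 42. Laplace's method gives
  I(n) ~ e^(−n φ(x*)) · sqrt(2π / (n · φ''(x*))) = sqrt(2π / (42n)) = sqrt(π/(21n)).
This is exact: substituting u = (x − 5)·sqrt(21n) gives I(n) = (1/sqrt(21n)) ∫_{−∞}^{∞} e^(−u^2) du = sqrt(π/(21n)).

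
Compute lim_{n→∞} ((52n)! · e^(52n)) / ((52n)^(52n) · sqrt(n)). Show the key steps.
lim = sqrt(2π·52)

Stirling: (52n)! ~ sqrt(2π·52n) · (52n/e)^(52n). Hence
  (52n)! · e^(52n) / (52n)^(52n) ~ sqrt(2π·52n).
Dividing by sqrt(n): sqrt(2π·52n) / sqrt(n) = sqrt(2π·52) · n^((1−1)/2), so the limit is sqrt(2π·52).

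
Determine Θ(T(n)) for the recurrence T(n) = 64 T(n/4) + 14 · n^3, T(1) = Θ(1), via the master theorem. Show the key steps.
T(n) = Θ(n^3 log n)

log_4 64 = 3, and f(n) = 14 · n^3 = Θ(n^(log_4 64)). This is Case 2 of the master theorem: T(n) = Θ(f(n) · log n) = Θ(n^3 log n).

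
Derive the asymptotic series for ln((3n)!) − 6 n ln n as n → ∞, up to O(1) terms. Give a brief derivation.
ln((3n)!) − 6 n ln n = −3 n ln n + 3(ln 3 − 1) n + (1/2) ln(2π·3n) + O(1/n)

Stirling: ln((3n)!) = 3n ln(3n) − 3n + (1/2) ln(2π·3n) + O(1/n).
Expand 3n ln(3n) = 3n (ln n + ln 3) = 3n ln n + 3n ln 3.
Subtract 6n ln n: leading term is (3 − 6) n ln n = −3 n ln n. The next term is 3n ln 3 − 3n = 3(ln 3 − 1) n. Then the (1/2) ln(2π·3n) correction.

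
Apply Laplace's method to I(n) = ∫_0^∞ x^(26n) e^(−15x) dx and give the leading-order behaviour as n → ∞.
I(n) ~ (sqrt(2π·26n) / 15) · (26n/(15e))^(26n)

Write the integrand as exp(26n ln x − 15x) and set f(x) = 26n ln x − 15x. Then f'(x) = 26n/x − 15 = 0 at x* = 26n/15, and f''(x*) = −26n/x*^2 = −15^2/(26n). Laplace's method (interior maximum) gives
  I(n) ~ e^(f(x*)) · sqrt(2π / |f''(x*)|)
        = exp(26n ln(26n/15) − 26n) · sqrt(2π · 26n / 15^2)
        = (26n/15)^(26n) e^(−26n) · sqrt(2π·26n) / 15
        = (sqrt(2π·26n) / 15) · (26n/(15e))^(26n).
This matches Γ(26n+1)/15^(26n+1) with Stirling applied to Γ.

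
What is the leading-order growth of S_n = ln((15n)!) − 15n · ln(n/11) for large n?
S_n ~ 15n · (ln 165 − 1) + O(ln n)

Stirling: ln((15n)!) = 15n ln(15n) − 15n + O(ln n).
  S_n = 15n ln(15n) − 15n − 15n ln(n/11) + O(ln n)
      = 15n ln(15n) − 15n ln n + 15n ln 11 − 15n + O(ln n)
      = 15n ln 15 + 15n ln 11 − 15n + O(ln n)
      = 15n (ln 165 − 1) + O(ln n).
Numerically ln(165) − 1 ≈ 4.1059.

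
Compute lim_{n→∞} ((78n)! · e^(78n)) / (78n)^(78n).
lim = ∞

Stirling: (78n)! ~ sqrt(2π·78n) · (78n/e)^(78n). Hence
  (78n)! · e^(78n) / (78n)^(78n) ~ sqrt(2π·78n) = sqrt(2π·78) · sqrt(n) → ∞.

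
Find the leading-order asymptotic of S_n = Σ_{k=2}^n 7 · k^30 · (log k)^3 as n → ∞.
S_n ~ 7 · n^31 · (log n)^3 / 31

By integral comparison, S_n = ∫_1^n 7 · x^30 · (log x)^3 dx + O(n^30 · (log n)^3). For the integral, the leading term of ∫_1^n x^30 (log x)^3 dx is n^31/31 · (log n)^3 (by repeated integration by parts; each step lowers the log-exponent and produces a relatively O(1/log n) correction). Hence S_n ~ 7 · n^31 · (log n)^3 / 31.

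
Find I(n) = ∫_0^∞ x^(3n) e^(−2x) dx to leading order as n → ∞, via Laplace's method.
I(n) ~ (sqrt(2π·3n) / 2) · (3n/(2e))^(3n)

Write the integrand as exp(3n ln x − 2x) and set f(x) = 3n ln x − 2x. Then f'(x) = 3n/x − 2 = 0 at x* = 3n/2, and f''(x*) = −3n/x*^2 = −2^2/(3n). Laplace's method (interior maximum) gives
  I(n) ~ e^(f(x*)) · sqrt(2π / |f''(x*)|)
        = exp(3n ln(3n/2) − 3n) · sqrt(2π · 3n / 2^2)
        = (3n/2)^(3n) e^(−3n) · sqrt(2π·3n) / 2
        = (sqrt(2π·3n) / 2) · (3n/(2e))^(3n).
This matches Γ(3n+1)/2^(3n+1) with Stirling applied to Γ.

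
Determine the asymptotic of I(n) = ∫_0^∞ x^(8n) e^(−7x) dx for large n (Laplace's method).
I(n) ~ (sqrt(2π·8n) / 7) · (8n/(7e))^(8n)

Write the integrand as exp(8n ln x − 7x) and set f(x) = 8n ln x − 7x. Then f'(x) = 8n/x − 7 = 0 at x* = 8n/7, and f''(x*) = −8n/x*^2 = −7^2/(8n). Laplace's method (interior maximum) gives
  I(n) ~ e^(f(x*)) · sqrt(2π / |f''(x*)|)
        = exp(8n ln(8n/7) − 8n) · sqrt(2π · 8n / 7^2)
        = (8n/7)^(8n) e^(−8n) · sqrt(2π·8n) / 7
        = (sqrt(2π·8n) / 7) · (8n/(7e))^(8n).
This matches Γ(8n+1)/7^(8n+1) with Stirling applied to Γ.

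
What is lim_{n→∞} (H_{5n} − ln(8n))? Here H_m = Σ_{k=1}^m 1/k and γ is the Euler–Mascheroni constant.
lim = ln(5/8) + γ

By Euler-Maclaurin, H_m = ln m + γ + O(1/m). So
  H_{5n} − ln(8n) = ln(5n) + γ − ln(8n) + O(1/n)
                       = ln(5/8) + γ + O(1/n).
Hence the limit is ln(5/8) + γ.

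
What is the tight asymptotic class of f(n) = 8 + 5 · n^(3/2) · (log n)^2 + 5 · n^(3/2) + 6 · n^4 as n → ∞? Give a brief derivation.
f(n) ∈ Θ(n^4)

Compare the terms by growth order. For large n, n^a · (log n)^b dominates n^a' · (log n)^b' iff a > a', or (a = a' and b > b'). Ranking the 4 terms shows the dominant one is 6 · n^4. Hence f(n) ∈ Θ(n^4).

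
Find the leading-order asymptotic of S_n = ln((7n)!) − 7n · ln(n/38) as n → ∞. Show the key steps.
S_n ~ 7n · (ln 266 − 1) + O(ln n)

Stirling: ln((7n)!) = 7n ln(7n) − 7n + O(ln n).
  S_n = 7n ln(7n) − 7n − 7n ln(n/38) + O(ln n)
      = 7n ln(7n) − 7n ln n + 7n ln 38 − 7n + O(ln n)
      = 7n ln 7 + 7n ln 38 − 7n + O(ln n)
      = 7n (ln 266 − 1) + O(ln n).
Numerically ln(266) − 1 ≈ 4.5835.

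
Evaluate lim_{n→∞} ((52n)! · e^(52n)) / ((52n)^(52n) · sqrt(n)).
lim = sqrt(2π·52)

Stirling: (52n)! ~ sqrt(2π·52n) · (52n/e)^(52n). Hence
  (52n)! · e^(52n) / (52n)^(52n) ~ sqrt(2π·52n).
Dividing by sqrt(n): sqrt(2π·52n) / sqrt(n) = sqrt(2π·52) · n^((1−1)/2), so the limit is sqrt(2π·52).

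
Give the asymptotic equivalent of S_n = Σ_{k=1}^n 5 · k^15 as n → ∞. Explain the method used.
S_n ~ 5 · n^16 / 16

By integral comparison (Euler-Maclaurin), Σ_{k=1}^n 5 · k^15 = 5 · ∫_0^n x^15 dx + O(n^15) = 5 · n^16/16 + O(n^15). (Equivalently, Faulhaber's formula gives the same leading term.)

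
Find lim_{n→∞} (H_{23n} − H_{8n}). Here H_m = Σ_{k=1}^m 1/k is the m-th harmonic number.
lim = ln(23/8)

Euler-Maclaurin gives H_m = ln m + γ + 1/(2m) + O(1/m^2). The γ and O(1/m) terms cancel in the difference:
  H_{23n} − H_{8n} = ln(23n) − ln(8n) + O(1/n) = ln(23/8) + O(1/n).
Hence the limit is ln(23/8).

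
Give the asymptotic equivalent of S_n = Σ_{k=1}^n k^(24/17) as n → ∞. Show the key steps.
S_n ~ (17/41) · n^(41/17)

Integral comparison: Σ_{k=1}^n k^(24/17) = ∫_0^n x^(24/17) dx + O(n^(24/17)). The integral is n^(1 + 24/17) / (1 + 24/17) = n^((24+17)/17) / ((24+17)/17) = (17/41) · n^(41/17).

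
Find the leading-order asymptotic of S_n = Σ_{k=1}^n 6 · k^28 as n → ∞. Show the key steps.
S_n ~ 6 · n^29 / 29

By integral comparison (Euler-Maclaurin), Σ_{k=1}^n 6 · k^28 = 6 · ∫_0^n x^28 dx + O(n^28) = 6 · n^29/29 + O(n^28). (Equivalently, Faulhaber's formula gives the same leading term.)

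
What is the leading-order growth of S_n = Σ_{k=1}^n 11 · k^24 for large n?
S_n ~ 11 · n^25 / 25

By integral comparison (Euler-Maclaurin), Σ_{k=1}^n 11 · k^24 = 11 · ∫_0^n x^24 dx + O(n^24) = 11 · n^25/25 + O(n^24). (Equivalently, Faulhaber's formula gives the same leading term.)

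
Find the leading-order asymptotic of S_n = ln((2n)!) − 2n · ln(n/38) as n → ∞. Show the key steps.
S_n ~ 2n · (ln 76 − 1) + O(ln n)

Stirling: ln((2n)!) = 2n ln(2n) − 2n + O(ln n).
  S_n = 2n ln(2n) − 2n − 2n ln(n/38) + O(ln n)
      = 2n ln(2n) − 2n ln n + 2n ln 38 − 2n + O(ln n)
      = 2n ln 2 + 2n ln 38 − 2n + O(ln n)
      = 2n (ln 76 − 1) + O(ln n).
Numerically ln(76) − 1 ≈ 3.3307.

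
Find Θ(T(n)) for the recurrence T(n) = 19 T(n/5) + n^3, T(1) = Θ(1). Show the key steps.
T(n) = Θ(n^3)

log_5 19 ≈ 1.829. f(n) = n^3 dominates n^(log_5 19) since 3 > 1.829, and the regularity condition a·f(n/b) = 19·(n/5)^3 = (19/125)·n^3 ≤ c·f(n) holds with c = 19/125 ≈ 0.152 < 1. So this is Case 3: T(n) = Θ(f(n)) = Θ(n^3).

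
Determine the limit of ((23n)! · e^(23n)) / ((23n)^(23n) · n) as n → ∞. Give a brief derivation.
lim = 0

Stirling: (23n)! ~ sqrt(2π·23n) · (23n/e)^(23n). Hence
  (23n)! · e^(23n) / (23n)^(23n) ~ sqrt(2π·23n).
Dividing by n: sqrt(2π·23n) / n = sqrt(2π·23) · n^((1−2)/2), so the expression behaves like sqrt(2π·23) · n^((1−2)/2) → 0.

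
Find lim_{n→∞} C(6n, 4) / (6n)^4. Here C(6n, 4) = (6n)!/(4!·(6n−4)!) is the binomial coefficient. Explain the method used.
lim = 1/4! = 1/24

With N = 6n → ∞: C(N, 4) / N^4 = [N(N−1)…(N−3)] / (4! · N^4) = (1/4!) · 1 · (1 − 1/(6n)) · (1 − 2/(6n)) · (1 − 3/(6n)). Each factor → 1 as N → ∞, so the limit is 1/4! = 1/24.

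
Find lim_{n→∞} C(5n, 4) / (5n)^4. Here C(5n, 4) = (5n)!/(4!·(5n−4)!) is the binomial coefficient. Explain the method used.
lim = 1/4! = 1/24

With N = 5n → ∞: C(N, 4) / N^4 = [N(N−1)…(N−3)] / (4! · N^4) = (1/4!) · 1 · (1 − 1/(5n)) · (1 − 2/(5n)) · (1 − 3/(5n)). Each factor → 1 as N → ∞, so the limit is 1/4! = 1/24.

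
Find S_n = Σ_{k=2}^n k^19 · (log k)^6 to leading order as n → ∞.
S_n ~ n^20 · (log n)^6 / 20

By integral comparison, S_n = ∫_1^n x^19 · (log x)^6 dx + O(n^19 · (log n)^6). For the integral, the leading term of ∫_1^n x^19 (log x)^6 dx is n^20/20 · (log n)^6 (by repeated integration by parts; each step lowers the log-exponent and produces a relatively O(1/log n) correction). Hence S_n ~ n^20 · (log n)^6 / 20.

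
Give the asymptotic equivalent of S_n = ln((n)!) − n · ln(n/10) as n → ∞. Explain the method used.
S_n ~ n · (ln 10 − 1) + O(ln n)

Stirling: ln((n)!) = n ln(n) − n + O(ln n).
  S_n = n ln(n) − n − n ln(n/10) + O(ln n)
      = n ln(n) − n ln n + n ln 10 − n + O(ln n)
      = n ln 10 − n + O(ln n)
      = n (ln 10 − 1) + O(ln n).
Numerically ln(10) − 1 ≈ 1.3026.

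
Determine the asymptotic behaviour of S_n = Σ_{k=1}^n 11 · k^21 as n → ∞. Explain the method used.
S_n ~ n^22 / 2

By integral comparison (Euler-Maclaurin), Σ_{k=1}^n 11 · k^21 = 11 · ∫_0^n x^21 dx + O(n^21) = 11 · n^22/22 = n^22 / 2 + O(n^21). (Equivalently, Faulhaber's formula gives the same leading term.)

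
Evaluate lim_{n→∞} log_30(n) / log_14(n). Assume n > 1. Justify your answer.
lim = ln(14) / ln(30) = log_30(14)

Change of base: log_30(n) = ln n / ln 30 and log_14(n) = ln n / ln 14. The ratio is (ln n / ln 30) · (ln 14 / ln n) = ln 14 / ln 30, a constant independent of n. So the limit is ln 14 / ln 30 = log_30(14).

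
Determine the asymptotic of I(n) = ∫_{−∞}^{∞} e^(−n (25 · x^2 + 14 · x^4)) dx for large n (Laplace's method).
I(n) ~ sqrt(π/(25n))

φ(x) = 25 · x^2 + 14 · x^4 has its unique global minimum at x* = 0 (since φ'(x) = 50x + 56x^3 = 0 only at x = 0 for real x with both coefficients positive, and φ → ∞ as |x| → ∞). At x* = 0, φ(0) = 0 and φ''(0) = 50. Laplace's method then gives
  I(n) ~ sqrt(2π / (n · φ''(0))) · e^(−n φ(0)) = sqrt(2π / (50n)) = sqrt(π/(25n)).
The 14 · x^4 term contributes only at subleading order (an O(1/n) relative correction).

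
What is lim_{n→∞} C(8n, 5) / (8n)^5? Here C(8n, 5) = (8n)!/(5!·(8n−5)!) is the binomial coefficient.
lim = 1/5! = 1/120

With N = 8n → ∞: C(N, 5) / N^5 = [N(N−1)…(N−4)] / (5! · N^5) = (1/5!) · 1 · (1 − 1/(8n)) · (1 − 2/(8n)) · (1 − 3/(8n)) · (1 − 4/(8n)). Each factor → 1 as N → ∞, so the limit is 1/5! = 1/120.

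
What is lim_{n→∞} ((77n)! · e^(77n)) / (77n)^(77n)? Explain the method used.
lim = ∞

Stirling: (77n)! ~ sqrt(2π·77n) · (77n/e)^(77n). Hence
  (77n)! · e^(77n) / (77n)^(77n) ~ sqrt(2π·77n) = sqrt(2π·77) · sqrt(n) → ∞.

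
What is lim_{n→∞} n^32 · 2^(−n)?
lim = 0

Exponentials with base > 1 dominate every fixed polynomial: for any fixed c, n^c / 2^n → 0 as n → ∞ (e.g. by the ratio test, or by writing 2^n = e^(n ln 2) and noting e^(n ln 2) / n^c → ∞). Hence n^32 · 2^(−n) = n^32 / 2^n → 0.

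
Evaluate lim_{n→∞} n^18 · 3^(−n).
lim = 0

Exponentials with base > 1 dominate every fixed polynomial: for any fixed c, n^c / 3^n → 0 as n → ∞ (e.g. by the ratio test, or by writing 3^n = e^(n ln 3) and noting e^(n ln 3) / n^c → ∞). Hence n^18 · 3^(−n) = n^18 / 3^n → 0.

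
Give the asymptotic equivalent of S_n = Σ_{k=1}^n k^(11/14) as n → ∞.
S_n ~ (14/25) · n^(25/14)

Integral comparison: Σ_{k=1}^n k^(11/14) = ∫_0^n x^(11/14) dx + O(n^(11/14)). The integral is n^(1 + 11/14) / (1 + 11/14) = n^((11+14)/14) / ((11+14)/14) = (14/25) · n^(25/14).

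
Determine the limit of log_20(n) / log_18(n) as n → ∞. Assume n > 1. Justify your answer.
lim = ln(18) / ln(20) = log_20(18)

Change of base: log_20(n) = ln n / ln 20 and log_18(n) = ln n / ln 18. The ratio is (ln n / ln 20) · (ln 18 / ln n) = ln 18 / ln 20, a constant independent of n. So the limit is ln 18 / ln 20 = log_20(18).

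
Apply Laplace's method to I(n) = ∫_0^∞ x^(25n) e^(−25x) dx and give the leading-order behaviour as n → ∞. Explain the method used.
I(n) ~ (sqrt(2π·25n) / 25) · (25n/(25e))^(25n)

Write the integrand as exp(25n ln x − 25x) and set f(x) = 25n ln x − 25x. Then f'(x) = 25n/x − 25 = 0 at x* = 25n/25, and f''(x*) = −25n/x*^2 = −25^2/(25n). Laplace's method (interior maximum) gives
  I(n) ~ e^(f(x*)) · sqrt(2π / |f''(x*)|)
        = exp(25n ln(25n/25) − 25n) · sqrt(2π · 25n / 25^2)
        = (25n/25)^(25n) e^(−25n) · sqrt(2π·25n) / 25
        = (sqrt(2π·25n) / 25) · (25n/(25e))^(25n).
This matches Γ(25n+1)/25^(25n+1) with Stirling applied to Γ.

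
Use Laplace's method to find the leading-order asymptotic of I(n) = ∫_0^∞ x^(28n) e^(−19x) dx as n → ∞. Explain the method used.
I(n) ~ (sqrt(2π·28n) / 19) · (28n/(19e))^(28n)

Write the integrand as exp(28n ln x − 19x) and set f(x) = 28n ln x − 19x. Then f'(x) = 28n/x − 19 = 0 at x* = 28n/19, and f''(x*) = −28n/x*^2 = −19^2/(28n). Laplace's method (interior maximum) gives
  I(n) ~ e^(f(x*)) · sqrt(2π / |f''(x*)|)
        = exp(28n ln(28n/19) − 28n) · sqrt(2π · 28n / 19^2)
        = (28n/19)^(28n) e^(−28n) · sqrt(2π·28n) / 19
        = (sqrt(2π·28n) / 19) · (28n/(19e))^(28n).
This matches Γ(28n+1)/19^(28n+1) with Stirling applied to Γ.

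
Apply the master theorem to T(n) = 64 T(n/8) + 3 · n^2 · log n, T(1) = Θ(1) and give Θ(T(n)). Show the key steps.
T(n) = Θ(n^2 · (log n)^2)

Here log_8 64 = 2 and f(n) = 3 · n^2 · log n = Θ(n^(log_8 64) · (log n)^1). This is the extended Case 2 of the master theorem (f matches the critical exponent up to log factors), giving T(n) = Θ(n^(log_8 64) · (log n)^(1+1)) = Θ(n^2 · (log n)^2).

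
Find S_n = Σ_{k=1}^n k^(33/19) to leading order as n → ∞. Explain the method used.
S_n ~ (19/52) · n^(52/19)

Integral comparison: Σ_{k=1}^n k^(33/19) = ∫_0^n x^(33/19) dx + O(n^(33/19)). The integral is n^(1 + 33/19) / (1 + 33/19) = n^((33+19)/19) / ((33+19)/19) = (19/52) · n^(52/19).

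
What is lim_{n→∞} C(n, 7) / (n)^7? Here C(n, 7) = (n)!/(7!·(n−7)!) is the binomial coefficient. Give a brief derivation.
lim = 1/7! = 1/5040

With N = n → ∞: C(N, 7) / N^7 = [N(N−1)…(N−6)] / (7! · N^7) = (1/7!) · 1 · (1 − 1/n) · … · (1 − 6/n). Each factor → 1 as N → ∞, so the limit is 1/7! = 1/5040.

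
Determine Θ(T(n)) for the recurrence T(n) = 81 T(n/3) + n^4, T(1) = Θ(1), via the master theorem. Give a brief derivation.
T(n) = Θ(n^4 log n)

log_3 81 = 4, and f(n) = n^4 = Θ(n^(log_3 81)). This is Case 2 of the master theorem: T(n) = Θ(f(n) · log n) = Θ(n^4 log n).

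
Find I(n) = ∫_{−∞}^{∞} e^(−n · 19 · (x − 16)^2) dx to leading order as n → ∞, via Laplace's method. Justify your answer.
I(n) = sqrt(π/(19n))

Here φ(x) = 19 · (x − 16)^2 has its unique minimum at x* = 16 with φ(x*) = 0 and φ''(x*) = 38. Laplace's method gives
  I(n) ~ e^(−n φ(x*)) · sqrt(2π / (n · φ''(x*))) = sqrt(2π / (38n)) = sqrt(π/(19n)).
This is exact: substituting u = (x − 16)·sqrt(19n) gives I(n) = (1/sqrt(19n)) ∫_{−∞}^{∞} e^(−u^2) du = sqrt(π/(19n)).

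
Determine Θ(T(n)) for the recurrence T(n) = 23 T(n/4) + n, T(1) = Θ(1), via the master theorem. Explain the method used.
T(n) = Θ(n^(log_4 23))

Master theorem: compare f(n) = n to n^(log_4 23) where log_4 23 ≈ 2.262. Since 1 < log_4 23, we have f(n) = O(n^(log_4 23 − ε)) for some ε > 0 — Case 1. Hence T(n) = Θ(n^(log_4 23)).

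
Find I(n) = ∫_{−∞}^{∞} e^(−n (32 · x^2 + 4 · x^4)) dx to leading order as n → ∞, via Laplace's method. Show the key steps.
I(n) ~ sqrt(π/(32n))

φ(x) = 32 · x^2 + 4 · x^4 has its unique global minimum at x* = 0 (since φ'(x) = 64x + 16x^3 = 0 only at x = 0 for real x with both coefficients positive, and φ → ∞ as |x| → ∞). At x* = 0, φ(0) = 0 and φ''(0) = 64. Laplace's method then gives
  I(n) ~ sqrt(2π / (n · φ''(0))) · e^(−n φ(0)) = sqrt(2π / (64n)) = sqrt(π/(32n)).
The 4 · x^4 term contributes only at subleading order (an O(1/n) relative correction).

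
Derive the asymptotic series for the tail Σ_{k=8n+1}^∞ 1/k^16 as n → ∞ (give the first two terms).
Σ_{k>8n} 1/k^16 = 1/(15 · (8n)^15) − 1/(2 · (8n)^16) + O(1/(8n)^17)

Compare to the integral: ∫_{8n}^∞ x^(−16) dx = [−x^(−15)/15]_{8n}^∞ = 1/((16−1)·(8n)^15). The Euler-Maclaurin correction adds −f(8n)/2 = −1/(2·(8n)^16). Euler-Maclaurin then gives
  Σ_{k>8n} 1/k^16 = ∫_{8n}^∞ dx/x^16 − 1/(2·(8n)^16) + O(1/(8n)^17).
(Equivalently this is ζ(16) − Σ_{k≤8n} 1/k^16.)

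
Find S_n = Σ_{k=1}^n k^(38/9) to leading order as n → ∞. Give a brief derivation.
S_n ~ (9/47) · n^(47/9)

Integral comparison: Σ_{k=1}^n k^(38/9) = ∫_0^n x^(38/9) dx + O(n^(38/9)). The integral is n^(1 + 38/9) / (1 + 38/9) = n^((38+9)/9) / ((38+9)/9) = (9/47) · n^(47/9).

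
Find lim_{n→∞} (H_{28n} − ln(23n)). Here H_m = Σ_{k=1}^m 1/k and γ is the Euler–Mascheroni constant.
lim = ln(28/23) + γ

By Euler-Maclaurin, H_m = ln m + γ + O(1/m). So
  H_{28n} − ln(23n) = ln(28n) + γ − ln(23n) + O(1/n)
                       = ln(28/23) + γ + O(1/n).
Hence the limit is ln(28/23) + γ.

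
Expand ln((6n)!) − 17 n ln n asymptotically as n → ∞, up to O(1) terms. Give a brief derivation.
ln((6n)!) − 17 n ln n = −11 n ln n + 6(ln 6 − 1) n + (1/2) ln(2π·6n) + O(1/n)

Stirling: ln((6n)!) = 6n ln(6n) − 6n + (1/2) ln(2π·6n) + O(1/n).
Expand 6n ln(6n) = 6n (ln n + ln 6) = 6n ln n + 6n ln 6.
Subtract 17n ln n: leading term is (6 − 17) n ln n = −11 n ln n. The next term is 6n ln 6 − 6n = 6(ln 6 − 1) n. Then the (1/2) ln(2π·6n) correction.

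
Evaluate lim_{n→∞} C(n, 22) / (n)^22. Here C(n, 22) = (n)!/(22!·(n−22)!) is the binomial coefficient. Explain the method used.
lim = 1/22! = 1/1124000727777607680000

With N = n → ∞: C(N, 22) / N^22 = [N(N−1)…(N−21)] / (22! · N^22) = (1/22!) · 1 · (1 − 1/n) · … · (1 − 21/n). Each factor → 1 as N → ∞, so the limit is 1/22! = 1/1124000727777607680000.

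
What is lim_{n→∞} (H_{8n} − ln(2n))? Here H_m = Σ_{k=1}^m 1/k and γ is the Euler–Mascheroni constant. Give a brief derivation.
lim = ln 4 + γ

By Euler-Maclaurin, H_m = ln m + γ + O(1/m). So
  H_{8n} − ln(2n) = ln(8n) + γ − ln(2n) + O(1/n)
                       = ln(8/2) + γ + O(1/n).
Hence the limit is ln(8/2) + γ (= ln 4).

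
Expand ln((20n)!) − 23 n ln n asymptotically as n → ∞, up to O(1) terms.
ln((20n)!) − 23 n ln n = −3 n ln n + 20(ln 20 − 1) n + (1/2) ln(2π·20n) + O(1/n)

Stirling: ln((20n)!) = 20n ln(20n) − 20n + (1/2) ln(2π·20n) + O(1/n).
Expand 20n ln(20n) = 20n (ln n + ln 20) = 20n ln n + 20n ln 20.
Subtract 23n ln n: leading term is (20 − 23) n ln n = −3 n ln n. The next term is 20n ln 20 − 20n = 20(ln 20 − 1) n. Then the (1/2) ln(2π·20n) correction.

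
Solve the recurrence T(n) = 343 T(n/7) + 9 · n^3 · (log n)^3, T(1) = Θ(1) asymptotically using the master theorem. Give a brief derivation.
T(n) = Θ(n^3 · (log n)^4)

Here log_7 343 = 3 and f(n) = 9 · n^3 · (log n)^3 = Θ(n^(log_7 343) · (log n)^3). This is the extended Case 2 of the master theorem (f matches the critical exponent up to log factors), giving T(n) = Θ(n^(log_7 343) · (log n)^(3+1)) = Θ(n^3 · (log n)^4).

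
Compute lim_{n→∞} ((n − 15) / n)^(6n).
lim = e^(−90)

Rewrite as (1 − 15/n)^(6n). By the standard limit (1 + x/n)^n → e^x, we have (1 − 15/n)^n → e^(−15), and raising to the 6th power gives e^(−90).
More precisely, ln[(1 − 15/n)^(6n)] = 6n · ln(1 − 15/n) = 6n · (-15/n + O(1/n^2)) = -90 + O(1/n) → -90.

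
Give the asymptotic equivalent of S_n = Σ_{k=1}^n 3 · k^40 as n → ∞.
S_n ~ 3 · n^41 / 41

By integral comparison (Euler-Maclaurin), Σ_{k=1}^n 3 · k^40 = 3 · ∫_0^n x^40 dx + O(n^40) = 3 · n^41/41 + O(n^40). (Equivalently, Faulhaber's formula gives the same leading term.)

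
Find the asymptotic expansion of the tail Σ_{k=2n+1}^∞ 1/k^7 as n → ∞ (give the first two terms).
Σ_{k>2n} 1/k^7 = 1/(6 · (2n)^6) − 1/(2 · (2n)^7) + O(1/(2n)^8)

Compare to the integral: ∫_{2n}^∞ x^(−7) dx = [−x^(−6)/6]_{2n}^∞ = 1/((7−1)·(2n)^6). The Euler-Maclaurin correction adds −f(2n)/2 = −1/(2·(2n)^7). Euler-Maclaurin then gives
  Σ_{k>2n} 1/k^7 = ∫_{2n}^∞ dx/x^7 − 1/(2·(2n)^7) + O(1/(2n)^8).
(Equivalently this is ζ(7) − Σ_{k≤2n} 1/k^7.)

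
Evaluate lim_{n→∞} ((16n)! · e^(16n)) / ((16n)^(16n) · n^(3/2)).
lim = 0

Stirling: (16n)! ~ sqrt(2π·16n) · (16n/e)^(16n). Hence
  (16n)! · e^(16n) / (16n)^(16n) ~ sqrt(2π·16n).
Dividing by n^(3/2): sqrt(2π·16n) / n^(3/2) = sqrt(2π·16) · n^((1−3)/2), so the expression behaves like sqrt(2π·16) · n^((1−3)/2) → 0.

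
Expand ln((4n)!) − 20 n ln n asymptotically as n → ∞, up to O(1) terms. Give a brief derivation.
ln((4n)!) − 20 n ln n = −16 n ln n + 4(ln 4 − 1) n + (1/2) ln(2π·4n) + O(1/n)

Stirling: ln((4n)!) = 4n ln(4n) − 4n + (1/2) ln(2π·4n) + O(1/n).
Expand 4n ln(4n) = 4n (ln n + ln 4) = 4n ln n + 4n ln 4.
Subtract 20n ln n: leading term is (4 − 20) n ln n = −16 n ln n. The next term is 4n ln 4 − 4n = 4(ln 4 − 1) n. Then the (1/2) ln(2π·4n) correction.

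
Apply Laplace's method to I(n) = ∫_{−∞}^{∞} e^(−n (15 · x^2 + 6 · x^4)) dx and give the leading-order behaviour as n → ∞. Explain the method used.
I(n) ~ sqrt(π/(15n))

φ(x) = 15 · x^2 + 6 · x^4 has its unique global minimum at x* = 0 (since φ'(x) = 30x + 24x^3 = 0 only at x = 0 for real x with both coefficients positive, and φ → ∞ as |x| → ∞). At x* = 0, φ(0) = 0 and φ''(0) = 30. Laplace's method then gives
  I(n) ~ sqrt(2π / (n · φ''(0))) · e^(−n φ(0)) = sqrt(2π / (30n)) = sqrt(π/(15n)).
The 6 · x^4 term contributes only at subleading order (an O(1/n) relative correction).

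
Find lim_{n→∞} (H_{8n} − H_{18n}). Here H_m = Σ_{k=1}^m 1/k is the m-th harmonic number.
lim = ln(8/18) = ln(4/9)

Euler-Maclaurin gives H_m = ln m + γ + 1/(2m) + O(1/m^2). The γ and O(1/m) terms cancel in the difference:
  H_{8n} − H_{18n} = ln(8n) − ln(18n) + O(1/n) = ln(8/18) + O(1/n).
Hence the limit is ln(8/18) = ln(4/9).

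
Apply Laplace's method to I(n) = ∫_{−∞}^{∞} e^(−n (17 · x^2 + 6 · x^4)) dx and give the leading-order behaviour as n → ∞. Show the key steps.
I(n) ~ sqrt(π/(17n))

φ(x) = 17 · x^2 + 6 · x^4 has its unique global minimum at x* = 0 (since φ'(x) = 34x + 24x^3 = 0 only at x = 0 for real x with both coefficients positive, and φ → ∞ as |x| → ∞). At x* = 0, φ(0) = 0 and φ''(0) = 34. Laplace's method then gives
  I(n) ~ sqrt(2π / (n · φ''(0))) · e^(−n φ(0)) = sqrt(2π / (34n)) = sqrt(π/(17n)).
The 6 · x^4 term contributes only at subleading order (an O(1/n) relative correction).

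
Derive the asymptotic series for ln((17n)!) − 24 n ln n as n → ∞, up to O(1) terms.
ln((17n)!) − 24 n ln n = −7 n ln n + 17(ln 17 − 1) n + (1/2) ln(2π·17n) + O(1/n)

Stirling: ln((17n)!) = 17n ln(17n) − 17n + (1/2) ln(2π·17n) + O(1/n).
Expand 17n ln(17n) = 17n (ln n + ln 17) = 17n ln n + 17n ln 17.
Subtract 24n ln n: leading term is (17 − 24) n ln n = −7 n ln n. The next term is 17n ln 17 − 17n = 17(ln 17 − 1) n. Then the (1/2) ln(2π·17n) correction.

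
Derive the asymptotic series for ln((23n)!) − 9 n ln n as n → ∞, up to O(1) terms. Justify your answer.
ln((23n)!) − 9 n ln n = 14 n ln n + 23(ln 23 − 1) n + (1/2) ln(2π·23n) + O(1/n)

Stirling: ln((23n)!) = 23n ln(23n) − 23n + (1/2) ln(2π·23n) + O(1/n).
Expand 23n ln(23n) = 23n (ln n + ln 23) = 23n ln n + 23n ln 23.
Subtract 9n ln n: leading term is (23 − 9) n ln n = 14 n ln n. The next term is 23n ln 23 − 23n = 23(ln 23 − 1) n. Then the (1/2) ln(2π·23n) correction.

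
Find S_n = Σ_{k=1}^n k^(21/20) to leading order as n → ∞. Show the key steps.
S_n ~ (20/41) · n^(41/20)

Integral comparison: Σ_{k=1}^n k^(21/20) = ∫_0^n x^(21/20) dx + O(n^(21/20)). The integral is n^(1 + 21/20) / (1 + 21/20) = n^((21+20)/20) / ((21+20)/20) = (20/41) · n^(41/20).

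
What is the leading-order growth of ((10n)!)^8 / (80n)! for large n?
((10n)!)^8/(80n)! ~ ((2π·10n)^(7/2) / sqrt(8)) · 8^(−8·10n)  →  0

Write N = 10n. Stirling: N! ~ sqrt(2π N)(N/e)^N and (8N)! ~ sqrt(2π·8N)·(8N/e)^(8N).
  (N!)^8/(8N)! ~ (2π N)^(8/2) (N/e)^(8N) / [sqrt(2π·8N) (8N/e)^(8N)]
     = (2π N)^(8/2) / sqrt(2π·8N) · (N/(8N))^(8N)
     = (2π N)^((8−1)/2) / sqrt(8) · 8^(−8N).
Since 8^8 > 1, the factor 8^(−8N) decays exponentially, so the ratio → 0. Substituting N = 10n gives the stated form.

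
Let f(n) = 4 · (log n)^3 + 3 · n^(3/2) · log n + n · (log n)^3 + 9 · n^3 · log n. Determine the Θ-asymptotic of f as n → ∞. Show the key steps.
f(n) ∈ Θ(n^3 · log n)

Compare the terms by growth order. For large n, n^a · (log n)^b dominates n^a' · (log n)^b' iff a > a', or (a = a' and b > b'). Ranking the 4 terms shows the dominant one is 9 · n^3 · log n. Hence f(n) ∈ Θ(n^3 · log n).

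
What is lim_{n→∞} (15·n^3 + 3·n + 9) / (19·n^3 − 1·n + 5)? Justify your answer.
lim = 15/19

For large n the leading n^3 terms dominate both numerator and denominator. Dividing top and bottom by n^3, every other term tends to 0, leaving 15/19.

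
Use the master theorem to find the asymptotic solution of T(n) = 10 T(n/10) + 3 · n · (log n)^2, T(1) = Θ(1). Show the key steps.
T(n) = Θ(n · (log n)^3)

Here log_10 10 = 1 and f(n) = 3 · n · (log n)^2 = Θ(n^(log_10 10) · (log n)^2). This is the extended Case 2 of the master theorem (f matches the critical exponent up to log factors), giving T(n) = Θ(n^(log_10 10) · (log n)^(2+1)) = Θ(n · (log n)^3).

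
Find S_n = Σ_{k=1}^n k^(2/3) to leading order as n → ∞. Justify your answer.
S_n ~ (3/5) · n^(5/3)

Integral comparison: Σ_{k=1}^n k^(2/3) = ∫_0^n x^(2/3) dx + O(n^(2/3)). The integral is n^(1 + 2/3) / (1 + 2/3) = n^((2+3)/3) / ((2+3)/3) = (3/5) · n^(5/3).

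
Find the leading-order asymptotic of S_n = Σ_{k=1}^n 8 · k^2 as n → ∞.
S_n ~ 8 · n^3 / 3

By integral comparison (Euler-Maclaurin), Σ_{k=1}^n 8 · k^2 = 8 · ∫_0^n x^2 dx + O(n^2) = 8 · n^3/3 + O(n^2). (Equivalently, Faulhaber's formula gives the same leading term.)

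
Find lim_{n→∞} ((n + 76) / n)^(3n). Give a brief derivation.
lim = e^228

Rewrite as (1 + 76/n)^(3n). By the standard limit (1 + x/n)^n → e^x, we have (1 + 76/n)^n → e^76, and raising to the 3rd power gives e^228.
More precisely, ln[(1 + 76/n)^(3n)] = 3n · ln(1 + 76/n) = 3n · (76/n + O(1/n^2)) = 228 + O(1/n) → 228.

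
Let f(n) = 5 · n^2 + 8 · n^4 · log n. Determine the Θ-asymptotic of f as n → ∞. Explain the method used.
f(n) ∈ Θ(n^4 · log n)

Compare the terms by growth order. For large n, n^a · (log n)^b dominates n^a' · (log n)^b' iff a > a', or (a = a' and b > b'). Ranking the 2 terms shows the dominant one is 8 · n^4 · log n. Hence f(n) ∈ Θ(n^4 · log n).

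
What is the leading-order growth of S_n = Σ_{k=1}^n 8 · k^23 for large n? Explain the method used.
S_n ~ n^24 / 3

By integral comparison (Euler-Maclaurin), Σ_{k=1}^n 8 · k^23 = 8 · ∫_0^n x^23 dx + O(n^23) = 8 · n^24/24 = n^24 / 3 + O(n^23). (Equivalently, Faulhaber's formula gives the same leading term.)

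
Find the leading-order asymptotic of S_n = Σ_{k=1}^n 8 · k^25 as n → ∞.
S_n ~ 4 · n^26 / 13

By integral comparison (Euler-Maclaurin), Σ_{k=1}^n 8 · k^25 = 8 · ∫_0^n x^25 dx + O(n^25) = 8 · n^26/26 = 4 · n^26 / 13 + O(n^25). (Equivalently, Faulhaber's formula gives the same leading term.)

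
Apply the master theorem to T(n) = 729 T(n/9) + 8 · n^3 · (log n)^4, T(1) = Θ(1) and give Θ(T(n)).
T(n) = Θ(n^3 · (log n)^5)

Here log_9 729 = 3 and f(n) = 8 · n^3 · (log n)^4 = Θ(n^(log_9 729) · (log n)^4). This is the extended Case 2 of the master theorem (f matches the critical exponent up to log factors), giving T(n) = Θ(n^(log_9 729) · (log n)^(4+1)) = Θ(n^3 · (log n)^5).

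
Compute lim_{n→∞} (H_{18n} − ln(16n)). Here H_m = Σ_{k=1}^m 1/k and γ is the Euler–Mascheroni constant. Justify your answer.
lim = ln(9/8) + γ

By Euler-Maclaurin, H_m = ln m + γ + O(1/m). So
  H_{18n} − ln(16n) = ln(18n) + γ − ln(16n) + O(1/n)
                       = ln(18/16) + γ + O(1/n).
Hence the limit is ln(18/16) + γ (= ln(9/8)).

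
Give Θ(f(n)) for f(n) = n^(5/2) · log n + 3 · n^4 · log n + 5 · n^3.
f(n) ∈ Θ(n^4 · log n)

Compare the terms by growth order. For large n, n^a · (log n)^b dominates n^a' · (log n)^b' iff a > a', or (a = a' and b > b'). Ranking the 3 terms shows the dominant one is 3 · n^4 · log n. Hence f(n) ∈ Θ(n^4 · log n).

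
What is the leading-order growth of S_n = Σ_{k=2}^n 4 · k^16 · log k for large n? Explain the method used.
S_n ~ 4 · n^17 log n / 17 − 4 · n^17 / 289

By integral comparison, S_n = ∫_1^n 4 · x^16 · log x dx + O(n^16 · log n). For the integral, ∫ x^16 log x dx = n^17 log n / 17 − n^17/289 (integration by parts). Hence S_n ~ 4 · n^17 log n / 17 − 4 · n^17 / 289.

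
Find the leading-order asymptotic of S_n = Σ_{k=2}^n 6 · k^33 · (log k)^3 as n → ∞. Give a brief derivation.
S_n ~ 3 · n^34 · (log n)^3 / 17

By integral comparison, S_n = ∫_1^n 6 · x^33 · (log x)^3 dx + O(n^33 · (log n)^3). For the integral, the leading term of ∫_1^n x^33 (log x)^3 dx is n^34/34 · (log n)^3 (by repeated integration by parts; each step lowers the log-exponent and produces a relatively O(1/log n) correction). Hence S_n ~ 3 · n^34 · (log n)^3 / 17.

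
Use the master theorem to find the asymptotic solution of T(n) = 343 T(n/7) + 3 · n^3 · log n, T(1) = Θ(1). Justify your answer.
T(n) = Θ(n^3 · (log n)^2)

Here log_7 343 = 3 and f(n) = 3 · n^3 · log n = Θ(n^(log_7 343) · (log n)^1). This is the extended Case 2 of the master theorem (f matches the critical exponent up to log factors), giving T(n) = Θ(n^(log_7 343) · (log n)^(1+1)) = Θ(n^3 · (log n)^2).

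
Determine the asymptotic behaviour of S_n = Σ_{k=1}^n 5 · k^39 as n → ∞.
S_n ~ n^40 / 8

By integral comparison (Euler-Maclaurin), Σ_{k=1}^n 5 · k^39 = 5 · ∫_0^n x^39 dx + O(n^39) = 5 · n^40/40 = n^40 / 8 + O(n^39). (Equivalently, Faulhaber's formula gives the same leading term.)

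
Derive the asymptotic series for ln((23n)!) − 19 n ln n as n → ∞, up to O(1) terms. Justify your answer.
ln((23n)!) − 19 n ln n = 4 n ln n + 23(ln 23 − 1) n + (1/2) ln(2π·23n) + O(1/n)

Stirling: ln((23n)!) = 23n ln(23n) − 23n + (1/2) ln(2π·23n) + O(1/n).
Expand 23n ln(23n) = 23n (ln n + ln 23) = 23n ln n + 23n ln 23.
Subtract 19n ln n: leading term is (23 − 19) n ln n = 4 n ln n. The next term is 23n ln 23 − 23n = 23(ln 23 − 1) n. Then the (1/2) ln(2π·23n) correction.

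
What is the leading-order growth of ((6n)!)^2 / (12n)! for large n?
((6n)!)^2/(12n)! ~ ((2π·6n)^(1/2) / sqrt(2)) · 2^(−2·6n)  →  0

Write N = 6n. Stirling: N! ~ sqrt(2π N)(N/e)^N and (2N)! ~ sqrt(2π·2N)·(2N/e)^(2N).
  (N!)^2/(2N)! ~ (2π N)^(2/2) (N/e)^(2N) / [sqrt(2π·2N) (2N/e)^(2N)]
     = (2π N)^(2/2) / sqrt(2π·2N) · (N/(2N))^(2N)
     = (2π N)^((2−1)/2) / sqrt(2) · 2^(−2N).
Since 2^2 > 1, the factor 2^(−2N) decays exponentially, so the ratio → 0. Substituting N = 6n gives the stated form.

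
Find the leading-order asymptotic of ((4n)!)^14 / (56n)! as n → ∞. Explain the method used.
((4n)!)^14/(56n)! ~ ((2π·4n)^(13/2) / sqrt(14)) · 14^(−14·4n)  →  0

Write N = 4n. Stirling: N! ~ sqrt(2π N)(N/e)^N and (14N)! ~ sqrt(2π·14N)·(14N/e)^(14N).
  (N!)^14/(14N)! ~ (2π N)^(14/2) (N/e)^(14N) / [sqrt(2π·14N) (14N/e)^(14N)]
     = (2π N)^(14/2) / sqrt(2π·14N) · (N/(14N))^(14N)
     = (2π N)^((14−1)/2) / sqrt(14) · 14^(−14N).
Since 14^14 > 1, the factor 14^(−14N) decays exponentially, so the ratio → 0. Substituting N = 4n gives the stated form.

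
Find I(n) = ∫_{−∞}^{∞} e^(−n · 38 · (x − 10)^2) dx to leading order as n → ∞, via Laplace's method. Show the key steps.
I(n) = sqrt(π/(38n))

Here φ(x) = 38 · (x − 10)^2 has its unique minimum at x* = 10 with φ(x*) = 0 and φ''(x*) = 76. Laplace's method gives
  I(n) ~ e^(−n φ(x*)) · sqrt(2π / (n · φ''(x*))) = sqrt(2π / (76n)) = sqrt(π/(38n)).
This is exact: substituting u = (x − 10)·sqrt(38n) gives I(n) = (1/sqrt(38n)) ∫_{−∞}^{∞} e^(−u^2) du = sqrt(π/(38n)).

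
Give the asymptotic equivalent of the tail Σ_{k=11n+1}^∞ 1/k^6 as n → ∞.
Σ_{k>11n} 1/k^6 ~ 1/(5 · (11n)^5)

Compare to the integral: ∫_{11n}^∞ x^(−6) dx = [−x^(−5)/5]_{11n}^∞ = 1/((6−1)·(11n)^5). Euler-Maclaurin then gives
  Σ_{k>11n} 1/k^6 = ∫_{11n}^∞ dx/x^6 − 1/(2·(11n)^6) + O(1/(11n)^7).
(Equivalently this is ζ(6) − Σ_{k≤11n} 1/k^6.)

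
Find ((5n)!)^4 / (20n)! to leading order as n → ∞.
((5n)!)^4/(20n)! ~ ((2π·5n)^(3/2) / 2) · 4^(−4·5n)  →  0

Write N = 5n. Stirling: N! ~ sqrt(2π N)(N/e)^N and (4N)! ~ sqrt(2π·4N)·(4N/e)^(4N).
  (N!)^4/(4N)! ~ (2π N)^(4/2) (N/e)^(4N) / [sqrt(2π·4N) (4N/e)^(4N)]
     = (2π N)^(4/2) / sqrt(2π·4N) · (N/(4N))^(4N)
     = (2π N)^((4−1)/2) / 2 · 4^(−4N).
Since 4^4 > 1, the factor 4^(−4N) decays exponentially, so the ratio → 0. Substituting N = 5n gives the stated form.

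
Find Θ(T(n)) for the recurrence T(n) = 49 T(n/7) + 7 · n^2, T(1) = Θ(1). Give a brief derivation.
T(n) = Θ(n^2 log n)

log_7 49 = 2, and f(n) = 7 · n^2 = Θ(n^(log_7 49)). This is Case 2 of the master theorem: T(n) = Θ(f(n) · log n) = Θ(n^2 log n).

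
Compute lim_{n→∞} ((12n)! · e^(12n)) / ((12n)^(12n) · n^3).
lim = 0

Stirling: (12n)! ~ sqrt(2π·12n) · (12n/e)^(12n). Hence
  (12n)! · e^(12n) / (12n)^(12n) ~ sqrt(2π·12n).
Dividing by n^3: sqrt(2π·12n) / n^3 = sqrt(2π·12) · n^((1−6)/2), so the expression behaves like sqrt(2π·12) · n^((1−6)/2) → 0.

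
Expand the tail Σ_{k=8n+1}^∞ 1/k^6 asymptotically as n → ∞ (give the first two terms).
Σ_{k>8n} 1/k^6 = 1/(5 · (8n)^5) − 1/(2 · (8n)^6) + O(1/(8n)^7)

Compare to the integral: ∫_{8n}^∞ x^(−6) dx = [−x^(−5)/5]_{8n}^∞ = 1/((6−1)·(8n)^5). The Euler-Maclaurin correction adds −f(8n)/2 = −1/(2·(8n)^6). Euler-Maclaurin then gives
  Σ_{k>8n} 1/k^6 = ∫_{8n}^∞ dx/x^6 − 1/(2·(8n)^6) + O(1/(8n)^7).
(Equivalently this is ζ(6) − Σ_{k≤8n} 1/k^6.)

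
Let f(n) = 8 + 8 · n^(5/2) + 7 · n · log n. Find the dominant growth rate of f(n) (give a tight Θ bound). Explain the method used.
f(n) ∈ Θ(n^(5/2))

Compare the terms by growth order. For large n, n^a · (log n)^b dominates n^a' · (log n)^b' iff a > a', or (a = a' and b > b'). Ranking the 3 terms shows the dominant one is 8 · n^(5/2). Hence f(n) ∈ Θ(n^(5/2)).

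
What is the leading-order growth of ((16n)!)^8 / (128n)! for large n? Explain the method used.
((16n)!)^8/(128n)! ~ ((2π·16n)^(7/2) / sqrt(8)) · 8^(−8·16n)  →  0

Write N = 16n. Stirling: N! ~ sqrt(2π N)(N/e)^N and (8N)! ~ sqrt(2π·8N)·(8N/e)^(8N).
  (N!)^8/(8N)! ~ (2π N)^(8/2) (N/e)^(8N) / [sqrt(2π·8N) (8N/e)^(8N)]
     = (2π N)^(8/2) / sqrt(2π·8N) · (N/(8N))^(8N)
     = (2π N)^((8−1)/2) / sqrt(8) · 8^(−8N).
Since 8^8 > 1, the factor 8^(−8N) decays exponentially, so the ratio → 0. Substituting N = 16n gives the stated form.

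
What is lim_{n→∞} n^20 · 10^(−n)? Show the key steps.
lim = 0

Exponentials with base > 1 dominate every fixed polynomial: for any fixed c, n^c / 10^n → 0 as n → ∞ (e.g. by the ratio test, or by writing 10^n = e^(n ln 10) and noting e^(n ln 10) / n^c → ∞). Hence n^20 · 10^(−n) = n^20 / 10^n → 0.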